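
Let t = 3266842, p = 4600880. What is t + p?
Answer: 7867722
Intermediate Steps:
t + p = 3266842 + 4600880 = 7867722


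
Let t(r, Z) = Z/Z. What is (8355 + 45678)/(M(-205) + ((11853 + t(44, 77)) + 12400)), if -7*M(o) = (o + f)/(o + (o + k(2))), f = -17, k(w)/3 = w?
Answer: 76402662/34295045 ≈ 2.2278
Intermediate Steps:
t(r, Z) = 1
k(w) = 3*w
M(o) = -(-17 + o)/(7*(6 + 2*o)) (M(o) = -(o - 17)/(7*(o + (o + 3*2))) = -(-17 + o)/(7*(o + (o + 6))) = -(-17 + o)/(7*(o + (6 + o))) = -(-17 + o)/(7*(6 + 2*o)))
(8355 + 45678)/(M(-205) + ((11853 + t(44, 77)) + 12400)) = (8355 + 45678)/((17 - 1*(-205))/(14*(3 - 205)) + ((11853 + 1) + 12400)) = 54033/((1/14)*(17 + 205)/(-202) + (11854 + 12400)) = 54033/((1/14)*(-1/202)*222 + 24254) = 54033/(-111/1414 + 24254) = 54033/(34295045/1414) = 54033*(1414/34295045) = 76402662/34295045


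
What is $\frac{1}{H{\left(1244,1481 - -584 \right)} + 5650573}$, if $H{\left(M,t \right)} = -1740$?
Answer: $\frac{1}{5648833} \approx 1.7703 \cdot 10^{-7}$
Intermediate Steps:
$\frac{1}{H{\left(1244,1481 - -584 \right)} + 5650573} = \frac{1}{-1740 + 5650573} = \frac{1}{5648833}$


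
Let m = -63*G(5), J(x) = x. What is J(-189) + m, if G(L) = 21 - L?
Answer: -1197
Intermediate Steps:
m = -1008 (m = -63*(21 - 1*5) = -63*(21 - 5) = -63*16 = -1008)
J(-189) + m = -189 - 1008 = -1197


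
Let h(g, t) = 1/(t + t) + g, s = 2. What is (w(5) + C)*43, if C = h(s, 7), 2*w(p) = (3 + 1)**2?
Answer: 6063/14 ≈ 433.07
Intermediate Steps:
h(g, t) = g + 1/(2*t) (h(g, t) = 1/(2*t) + g = g + 1/(2*t))
w(p) = 8 (w(p) = (3 + 1)**2/2 = (1/2)*4**2 = (1/2)*16 = 8)
C = 29/14 (C = 2 + (1/2)/7 = 2 + (1/2)*(1/7) = 2 + 1/14 = 29/14 ≈ 2.0714)
(w(5) + C)*43 = (8 + 29/14)*43 = (141/14)*43 = 6063/14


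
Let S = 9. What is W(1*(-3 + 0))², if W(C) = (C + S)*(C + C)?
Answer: 1296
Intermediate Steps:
W(C) = 2*C*(9 + C) (W(C) = (C + 9)*(C + C) = (9 + C)*(2*C) = 2*C*(9 + C))
W(1*(-3 + 0))² = (2*(1*(-3 + 0))*(9 + 1*(-3 + 0)))² = (2*(1*(-3))*(9 + 1*(-3)))² = (2*(-3)*(9 - 3))² = (2*(-3)*6)² = (-36)² = 1296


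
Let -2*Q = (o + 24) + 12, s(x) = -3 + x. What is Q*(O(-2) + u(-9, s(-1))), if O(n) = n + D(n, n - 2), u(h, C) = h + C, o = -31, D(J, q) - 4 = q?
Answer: 75/2 ≈ 37.500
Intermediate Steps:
D(J, q) = 4 + q
u(h, C) = C + h
Q = -5/2 (Q = -((-31 + 24) + 12)/2 = -(-7 + 12)/2 = -½*5 = -5/2 ≈ -2.5000)
O(n) = 2 + 2*n (O(n) = n + (4 + (n - 2)) = n + (4 + (-2 + n)) = n + (2 + n) = 2 + 2*n)
Q*(O(-2) + u(-9, s(-1))) = -5*((2 + 2*(-2)) + ((-3 - 1) - 9))/2 = -5*((2 - 4) + (-4 - 9))/2 = -5*(-2 - 13)/2 = -5/2*(-15) = 75/2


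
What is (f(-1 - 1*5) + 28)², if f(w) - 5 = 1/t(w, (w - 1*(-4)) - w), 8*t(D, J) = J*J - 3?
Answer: 190969/169 ≈ 1130.0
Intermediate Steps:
t(D, J) = -3/8 + J²/8 (t(D, J) = (J*J - 3)/8 = (J² - 3)/8 = (-3 + J²)/8 = -3/8 + J²/8)
f(w) = 73/13 (f(w) = 5 + 1/(-3/8 + ((w - 1*(-4)) - w)²/8) = 5 + 1/(-3/8 + ((w + 4) - w)²/8) = 5 + 1/(-3/8 + ((4 + w) - w)²/8) = 5 + 1/(-3/8 + (⅛)*4²) = 5 + 1/(-3/8 + (⅛)*16) = 5 + 1/(-3/8 + 2) = 5 + 1/(13/8) = 5 + 8/13 = 73/13)
(f(-1 - 1*5) + 28)² = (73/13 + 28)² = (437/13)² = 190969/169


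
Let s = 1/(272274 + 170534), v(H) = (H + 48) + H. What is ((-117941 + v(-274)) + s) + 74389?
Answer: -19506578015/442808 ≈ -44052.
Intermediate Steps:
v(H) = 48 + 2*H (v(H) = (48 + H) + H = 48 + 2*H)
s = 1/442808 ≈ 2.2583e-6
((-117941 + v(-274)) + s) + 74389 = ((-117941 + (48 + 2*(-274))) + 1/442808) + 74389 = ((-117941 + (48 - 548)) + 1/442808) + 74389 = ((-117941 - 500) + 1/442808) + 74389 = (-118441 + 1/442808) + 74389 = -52446622327/442808 + 74389 = -19506578015/442808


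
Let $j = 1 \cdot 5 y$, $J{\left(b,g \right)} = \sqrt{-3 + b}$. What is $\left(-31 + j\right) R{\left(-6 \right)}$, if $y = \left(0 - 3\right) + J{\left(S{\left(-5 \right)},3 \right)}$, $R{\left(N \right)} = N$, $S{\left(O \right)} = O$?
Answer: $276 - 60 i \sqrt{2} \approx 276.0 - 84.853 i$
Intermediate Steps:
$y = -3 + 2 i \sqrt{2}$ ($y = \left(0 - 3\right) + \sqrt{-3 - 5} = \left(0 - 3\right) + \sqrt{-8} = -3 + 2 i \sqrt{2} \approx -3.0 + 2.8284 i$)
$j = -15 + 10 i \sqrt{2}$ ($j = 1 \cdot 5 \left(-3 + 2 i \sqrt{2}\right) = 5 \left(-3 + 2 i \sqrt{2}\right) = -15 + 10 i \sqrt{2} \approx -15.0 + 14.142 i$)
$\left(-31 + j\right) R{\left(-6 \right)} = \left(-31 - \left(15 - 10 i \sqrt{2}\right)\right) \left(-6\right) = \left(-46 + 10 i \sqrt{2}\right) \left(-6\right) = 276 - 60 i \sqrt{2}$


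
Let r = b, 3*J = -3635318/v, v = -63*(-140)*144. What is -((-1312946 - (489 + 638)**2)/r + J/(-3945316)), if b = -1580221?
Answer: -19415170574321626639/11877415762705960320 ≈ -1.6346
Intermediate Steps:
v = 1270080 (v = 8820*144 = 1270080)
J = -1817659/1905120 (J = (-3635318/1270080)/3 = (-3635318*1/1270080)/3 = (1/3)*(-1817659/635040) = -1817659/1905120 ≈ -0.95409)
r = -1580221
-((-1312946 - (489 + 638)**2)/r + J/(-3945316)) = -((-1312946 - (489 + 638)**2)/(-1580221) - 1817659/1905120/(-3945316)) = -((-1312946 - 1*1127**2)*(-1/1580221) - 1817659/1905120*(-1/3945316)) = -((-1312946 - 1*1270129)*(-1/1580221) + 1817659/7516300417920) = -((-1312946 - 1270129)*(-1/1580221) + 1817659/7516300417920) = -(-2583075*(-1/1580221) + 1817659/7516300417920) = -(2583075/1580221 + 1817659/7516300417920) = -1*19415170574321626639/11877415762705960320 = -19415170574321626639/11877415762705960320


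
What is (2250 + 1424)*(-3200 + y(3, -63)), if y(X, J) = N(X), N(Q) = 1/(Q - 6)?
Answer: -35274074/3 ≈ -1.1758e+7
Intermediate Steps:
N(Q) = 1/(-6 + Q)
y(X, J) = 1/(-6 + X)
(2250 + 1424)*(-3200 + y(3, -63)) = (2250 + 1424)*(-3200 + 1/(-6 + 3)) = 3674*(-3200 + 1/(-3)) = 3674*(-3200 - ⅓) = 3674*(-9601/3) = -35274074/3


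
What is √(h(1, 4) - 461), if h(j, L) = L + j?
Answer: 2*I*√114 ≈ 21.354*I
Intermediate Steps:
√(h(1, 4) - 461) = √((4 + 1) - 461) = √(5 - 461) = √(-456) = 2*I*√114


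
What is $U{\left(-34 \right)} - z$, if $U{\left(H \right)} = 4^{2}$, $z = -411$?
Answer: $427$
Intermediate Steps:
$U{\left(H \right)} = 16$
$U{\left(-34 \right)} - z = 16 - -411 = 16 + 411 = 427$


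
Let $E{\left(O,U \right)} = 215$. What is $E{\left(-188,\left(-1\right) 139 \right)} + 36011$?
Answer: $36226$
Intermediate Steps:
$E{\left(-188,\left(-1\right) 139 \right)} + 36011 = 215 + 36011 = 36226$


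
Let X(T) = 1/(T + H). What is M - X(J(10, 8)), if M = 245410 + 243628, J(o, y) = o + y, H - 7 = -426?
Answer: 196104239/401 ≈ 4.8904e+5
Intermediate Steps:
H = -419 (H = 7 - 426 = -419)
M = 489038
X(T) = 1/(-419 + T) (X(T) = 1/(T - 419) = 1/(-419 + T))
M - X(J(10, 8)) = 489038 - 1/(-419 + (10 + 8)) = 489038 - 1/(-419 + 18) = 489038 - 1/(-401) = 489038 - 1*(-1/401) = 489038 + 1/401 = 196104239/401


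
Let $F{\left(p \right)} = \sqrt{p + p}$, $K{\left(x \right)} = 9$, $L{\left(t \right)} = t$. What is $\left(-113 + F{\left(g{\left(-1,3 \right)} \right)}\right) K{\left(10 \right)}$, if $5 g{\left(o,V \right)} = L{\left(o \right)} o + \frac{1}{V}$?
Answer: $-1017 + \frac{6 \sqrt{30}}{5} \approx -1010.4$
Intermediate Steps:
$g{\left(o,V \right)} = \frac{1}{5 V} + \frac{o^{2}}{5}$ ($g{\left(o,V \right)} = \frac{o o + \frac{1}{V}}{5} = \frac{o^{2} + \frac{1}{V}}{5} = \frac{\frac{1}{V} + o^{2}}{5} = \frac{1}{5 V} + \frac{o^{2}}{5}$)
$F{\left(p \right)} = \sqrt{2} \sqrt{p}$ ($F{\left(p \right)} = \sqrt{2 p} = \sqrt{2} \sqrt{p}$)
$\left(-113 + F{\left(g{\left(-1,3 \right)} \right)}\right) K{\left(10 \right)} = \left(-113 + \sqrt{2} \sqrt{\frac{1 + 3 \left(-1\right)^{2}}{5 \cdot 3}}\right) 9 = \left(-113 + \sqrt{2} \sqrt{\frac{1}{5} \cdot \frac{1}{3} \left(1 + 3 \cdot 1\right)}\right) 9 = \left(-113 + \sqrt{2} \sqrt{\frac{1}{5} \cdot \frac{1}{3} \left(1 + 3\right)}\right) 9 = \left(-113 + \sqrt{2} \sqrt{\frac{1}{5} \cdot \frac{1}{3} \cdot 4}\right) 9 = \left(-113 + \sqrt{2} \sqrt{\frac{4}{15}}\right) 9 = \left(-113 + \sqrt{2} \frac{2 \sqrt{15}}{15}\right) 9 = \left(-113 + \frac{2 \sqrt{30}}{15}\right) 9 = -1017 + \frac{6 \sqrt{30}}{5}$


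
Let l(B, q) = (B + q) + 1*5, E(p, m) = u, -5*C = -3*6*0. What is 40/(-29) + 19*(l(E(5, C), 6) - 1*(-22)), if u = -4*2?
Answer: 13735/29 ≈ 473.62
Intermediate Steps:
C = 0 (C = -(-3*6)*0/5 = -(-18)*0/5 = -1/5*0 = 0)
u = -8
E(p, m) = -8
l(B, q) = 5 + B + q (l(B, q) = (B + q) + 5 = 5 + B + q)
40/(-29) + 19*(l(E(5, C), 6) - 1*(-22)) = 40/(-29) + 19*((5 - 8 + 6) - 1*(-22)) = 40*(-1/29) + 19*(3 + 22) = -40/29 + 19*25 = -40/29 + 475 = 13735/29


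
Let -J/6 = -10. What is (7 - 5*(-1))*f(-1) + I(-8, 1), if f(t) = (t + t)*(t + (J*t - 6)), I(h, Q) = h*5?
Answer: 1568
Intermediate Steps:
J = 60 (J = -6*(-10) = 60)
I(h, Q) = 5*h
f(t) = 2*t*(-6 + 61*t) (f(t) = (t + t)*(t + (60*t - 6)) = (2*t)*(t + (-6 + 60*t)) = (2*t)*(-6 + 61*t) = 2*t*(-6 + 61*t))
(7 - 5*(-1))*f(-1) + I(-8, 1) = (7 - 5*(-1))*(2*(-1)*(-6 + 61*(-1))) + 5*(-8) = (7 + 5)*(2*(-1)*(-6 - 61)) - 40 = 12*(2*(-1)*(-67)) - 40 = 12*134 - 40 = 1608 - 40 = 1568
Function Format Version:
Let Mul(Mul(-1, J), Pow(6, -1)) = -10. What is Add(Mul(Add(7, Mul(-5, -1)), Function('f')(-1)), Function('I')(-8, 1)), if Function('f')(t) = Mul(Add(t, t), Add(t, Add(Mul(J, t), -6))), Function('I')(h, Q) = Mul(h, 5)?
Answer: 1568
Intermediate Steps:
J = 60 (J = Mul(-6, -10) = 60)
Function('I')(h, Q) = Mul(5, h)
Function('f')(t) = Mul(2, t, Add(-6, Mul(61, t))) (Function('f')(t) = Mul(Add(t, t), Add(t, Add(Mul(60, t), -6))) = Mul(Mul(2, t), Add(t, Add(-6, Mul(60, t)))) = Mul(Mul(2, t), Add(-6, Mul(61, t))) = Mul(2, t, Add(-6, Mul(61, t))))
Add(Mul(Add(7, Mul(-5, -1)), Function('f')(-1)), Function('I')(-8, 1)) = Add(Mul(Add(7, Mul(-5, -1)), Mul(2, -1, Add(-6, Mul(61, -1)))), Mul(5, -8)) = Add(Mul(Add(7, 5), Mul(2, -1, Add(-6, -61))), -40) = Add(Mul(12, Mul(2, -1, -67)), -40) = Add(Mul(12, 134), -40) = Add(1608, -40) = 1568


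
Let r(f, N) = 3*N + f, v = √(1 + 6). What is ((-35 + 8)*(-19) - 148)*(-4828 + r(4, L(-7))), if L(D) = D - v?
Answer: -1768425 - 1095*√7 ≈ -1.7713e+6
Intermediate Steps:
v = √7 ≈ 2.6458
L(D) = D - √7
r(f, N) = f + 3*N
((-35 + 8)*(-19) - 148)*(-4828 + r(4, L(-7))) = ((-35 + 8)*(-19) - 148)*(-4828 + (4 + 3*(-7 - √7))) = (-27*(-19) - 148)*(-4828 + (4 + (-21 - 3*√7))) = (513 - 148)*(-4828 + (-17 - 3*√7)) = 365*(-4845 - 3*√7) = -1768425 - 1095*√7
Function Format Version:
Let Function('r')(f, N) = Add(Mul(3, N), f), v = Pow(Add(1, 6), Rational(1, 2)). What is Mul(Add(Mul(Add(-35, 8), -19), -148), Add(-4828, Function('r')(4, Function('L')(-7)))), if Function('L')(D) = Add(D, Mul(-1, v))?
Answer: Add(-1768425, Mul(-1095, Pow(7, Rational(1, 2)))) ≈ -1.7713e+6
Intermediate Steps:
v = Pow(7, Rational(1, 2)) ≈ 2.6458
Function('L')(D) = Add(D, Mul(-1, Pow(7, Rational(1, 2))))
Function('r')(f, N) = Add(f, Mul(3, N))
Mul(Add(Mul(Add(-35, 8), -19), -148), Add(-4828, Function('r')(4, Function('L')(-7)))) = Mul(Add(Mul(Add(-35, 8), -19), -148), Add(-4828, Add(4, Mul(3, Add(-7, Mul(-1, Pow(7, Rational(1, 2)))))))) = Mul(Add(Mul(-27, -19), -148), Add(-4828, Add(4, Add(-21, Mul(-3, Pow(7, Rational(1, 2))))))) = Mul(Add(513, -148), Add(-4828, Add(-17, Mul(-3, Pow(7, Rational(1, 2)))))) = Mul(365, Add(-4845, Mul(-3, Pow(7, Rational(1, 2))))) = Add(-1768425, Mul(-1095, Pow(7, Rational(1, 2))))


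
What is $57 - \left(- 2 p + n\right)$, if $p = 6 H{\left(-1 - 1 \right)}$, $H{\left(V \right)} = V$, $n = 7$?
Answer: $26$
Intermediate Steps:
$p = -12$ ($p = 6 \left(-1 - 1\right) = 6 \left(-2\right) = -12$)
$57 - \left(- 2 p + n\right) = 57 - \left(\left(-2\right) \left(-12\right) + 7\right) = 57 - \left(24 + 7\right) = 57 - 31 = 26$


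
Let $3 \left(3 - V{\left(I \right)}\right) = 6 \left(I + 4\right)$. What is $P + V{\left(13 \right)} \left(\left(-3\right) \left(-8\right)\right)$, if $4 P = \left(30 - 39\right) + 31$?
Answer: $- \frac{1477}{2} \approx -738.5$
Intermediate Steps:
$V{\left(I \right)} = -5 - 2 I$ ($V{\left(I \right)} = 3 - \frac{6 \left(I + 4\right)}{3} = 3 - \frac{6 \left(4 + I\right)}{3} = 3 - \frac{24 + 6 I}{3} = 3 - \left(8 + 2 I\right) = -5 - 2 I$)
$P = \frac{11}{2}$ ($P = \frac{\left(30 - 39\right) + 31}{4} = \frac{-9 + 31}{4} = \frac{1}{4} \cdot 22 = \frac{11}{2} \approx 5.5$)
$P + V{\left(13 \right)} \left(\left(-3\right) \left(-8\right)\right) = \frac{11}{2} + \left(-5 - 26\right) \left(\left(-3\right) \left(-8\right)\right) = \frac{11}{2} + \left(-5 - 26\right) 24 = \frac{11}{2} - 744 = - \frac{1477}{2}$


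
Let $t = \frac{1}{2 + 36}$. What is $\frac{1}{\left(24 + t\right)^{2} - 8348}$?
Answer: $- \frac{1444}{11220943} \approx -0.00012869$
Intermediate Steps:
$t = \frac{1}{38} \approx 0.026316$
$\frac{1}{\left(24 + t\right)^{2} - 8348} = \frac{1}{\left(24 + \frac{1}{38}\right)^{2} - 8348} = \frac{1}{\left(\frac{913}{38}\right)^{2} - 8348} = \frac{1}{\frac{833569}{1444} - 8348} = \frac{1}{- \frac{11220943}{1444}} = - \frac{1444}{11220943}$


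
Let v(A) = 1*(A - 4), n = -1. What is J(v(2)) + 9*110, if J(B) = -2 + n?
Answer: 987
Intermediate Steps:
v(A) = -4 + A (v(A) = 1*(-4 + A) = -4 + A)
J(B) = -3 (J(B) = -2 - 1 = -3)
J(v(2)) + 9*110 = -3 + 9*110 = -3 + 990 = 987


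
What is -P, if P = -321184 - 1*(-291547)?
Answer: 29637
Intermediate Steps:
P = -29637 (P = -321184 + 291547 = -29637)
-P = -1*(-29637) = 29637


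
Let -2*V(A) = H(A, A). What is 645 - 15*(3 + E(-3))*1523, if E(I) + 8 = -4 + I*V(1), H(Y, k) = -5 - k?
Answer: 411855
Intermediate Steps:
V(A) = 5/2 + A/2 (V(A) = -(-5 - A)/2 = 5/2 + A/2)
E(I) = -12 + 3*I (E(I) = -8 + (-4 + I*(5/2 + (½)*1)) = -8 + (-4 + I*(5/2 + ½)) = -8 + (-4 + I*3) = -8 + (-4 + 3*I) = -12 + 3*I)
645 - 15*(3 + E(-3))*1523 = 645 - 15*(3 + (-12 + 3*(-3)))*1523 = 645 - 15*(3 + (-12 - 9))*1523 = 645 - 15*(3 - 21)*1523 = 645 - 15*(-18)*1523 = 645 + 270*1523 = 645 + 411210 = 411855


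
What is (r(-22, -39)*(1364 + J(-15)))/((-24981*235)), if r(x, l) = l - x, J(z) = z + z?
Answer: 22678/5870535 ≈ 0.0038630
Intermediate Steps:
J(z) = 2*z
(r(-22, -39)*(1364 + J(-15)))/((-24981*235)) = ((-39 - 1*(-22))*(1364 + 2*(-15)))/((-24981*235)) = ((-39 + 22)*(1364 - 30))/(-5870535) = -17*1334*(-1/5870535) = -22678*(-1/5870535) = 22678/5870535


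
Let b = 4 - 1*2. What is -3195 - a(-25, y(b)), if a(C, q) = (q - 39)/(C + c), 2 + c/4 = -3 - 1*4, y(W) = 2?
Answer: -194932/61 ≈ -3195.6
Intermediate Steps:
b = 2 (b = 4 - 2 = 2)
c = -36 (c = -8 + 4*(-3 - 1*4) = -8 + 4*(-3 - 4) = -8 + 4*(-7) = -8 - 28 = -36)
a(C, q) = (-39 + q)/(-36 + C) (a(C, q) = (q - 39)/(C - 36) = (-39 + q)/(-36 + C))
-3195 - a(-25, y(b)) = -3195 - (-39 + 2)/(-36 - 25) = -3195 - (-37)/(-61) = -3195 - (-1)*(-37)/61 = -3195 - 1*37/61 = -3195 - 37/61 = -194932/61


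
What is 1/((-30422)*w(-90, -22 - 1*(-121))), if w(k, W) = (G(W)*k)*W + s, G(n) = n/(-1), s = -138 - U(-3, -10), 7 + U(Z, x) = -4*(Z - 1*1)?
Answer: -1/26830469946 ≈ -3.7271e-11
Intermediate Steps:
U(Z, x) = -3 - 4*Z (U(Z, x) = -7 - 4*(Z - 1*1) = -7 - 4*(Z - 1) = -7 - 4*(-1 + Z) = -7 + (4 - 4*Z) = -3 - 4*Z)
s = -147 (s = -138 - (-3 - 4*(-3)) = -138 - (-3 + 12) = -138 - 1*9 = -138 - 9 = -147)
G(n) = -n (G(n) = n*(-1) = -n)
w(k, W) = -147 - k*W² (w(k, W) = ((-W)*k)*W - 147 = (-W*k)*W - 147 = -k*W² - 147 = -147 - k*W²)
1/((-30422)*w(-90, -22 - 1*(-121))) = 1/((-30422)*(-147 - 1*(-90)*(-22 - 1*(-121))²)) = -1/(30422*(-147 - 1*(-90)*(-22 + 121)²)) = -1/(30422*(-147 - 1*(-90)*99²)) = -1/(30422*(-147 - 1*(-90)*9801)) = -1/(30422*(-147 + 882090)) = -1/30422/881943 = -1/30422*1/881943 = -1/26830469946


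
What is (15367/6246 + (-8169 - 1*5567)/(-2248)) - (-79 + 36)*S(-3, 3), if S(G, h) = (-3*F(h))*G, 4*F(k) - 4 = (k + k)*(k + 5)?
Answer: 8845081415/1755126 ≈ 5039.6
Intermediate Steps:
F(k) = 1 + k*(5 + k)/2 (F(k) = 1 + ((k + k)*(k + 5))/4 = 1 + ((2*k)*(5 + k))/4 = 1 + (2*k*(5 + k))/4 = 1 + k*(5 + k)/2)
S(G, h) = G*(-3 - 15*h/2 - 3*h**2/2) (S(G, h) = (-3*(1 + h**2/2 + 5*h/2))*G = (-3 - 15*h/2 - 3*h**2/2)*G = G*(-3 - 15*h/2 - 3*h**2/2))
(15367/6246 + (-8169 - 1*5567)/(-2248)) - (-79 + 36)*S(-3, 3) = (15367/6246 + (-8169 - 1*5567)/(-2248)) - (-79 + 36)*(-3/2*(-3)*(2 + 3**2 + 5*3)) = (15367*(1/6246) + (-8169 - 5567)*(-1/2248)) - (-43)*(-3/2*(-3)*(2 + 9 + 15)) = (15367/6246 - 13736*(-1/2248)) - (-43)*(-3/2*(-3)*26) = (15367/6246 + 1717/281) - (-43)*117 = 15042509/1755126 - 1*(-5031) = 15042509/1755126 + 5031 = 8845081415/1755126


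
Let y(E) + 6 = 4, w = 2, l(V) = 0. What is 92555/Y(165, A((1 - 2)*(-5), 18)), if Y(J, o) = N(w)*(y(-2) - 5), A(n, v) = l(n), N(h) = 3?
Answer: -92555/21 ≈ -4407.4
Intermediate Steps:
y(E) = -2 (y(E) = -6 + 4 = -2)
A(n, v) = 0
Y(J, o) = -21 (Y(J, o) = 3*(-2 - 5) = 3*(-7) = -21)
92555/Y(165, A((1 - 2)*(-5), 18)) = 92555/(-21) = 92555*(-1/21) = -92555/21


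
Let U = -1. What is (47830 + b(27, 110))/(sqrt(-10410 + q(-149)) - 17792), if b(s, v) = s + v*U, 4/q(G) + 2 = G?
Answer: -64138354112/23900708389 - 47747*I*sqrt(237359014)/47801416778 ≈ -2.6835 - 0.015389*I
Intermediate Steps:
q(G) = 4/(-2 + G)
b(s, v) = s - v (b(s, v) = s + v*(-1) = s - v)
(47830 + b(27, 110))/(sqrt(-10410 + q(-149)) - 17792) = (47830 + (27 - 1*110))/(sqrt(-10410 + 4/(-2 - 149)) - 17792) = (47830 + (27 - 110))/(sqrt(-10410 + 4/(-151)) - 17792) = (47830 - 83)/(sqrt(-10410 + 4*(-1/151)) - 17792) = 47747/(sqrt(-10410 - 4/151) - 17792) = 47747/(sqrt(-1571914/151) - 17792) = 47747/(I*sqrt(237359014)/151 - 17792) = 47747/(-17792 + I*sqrt(237359014)/151)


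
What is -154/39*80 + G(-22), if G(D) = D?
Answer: -13178/39 ≈ -337.90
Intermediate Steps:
-154/39*80 + G(-22) = -154/39*80 - 22 = -12320/39 - 22 = -13178/39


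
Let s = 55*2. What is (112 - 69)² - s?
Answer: 1739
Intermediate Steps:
s = 110
(112 - 69)² - s = (112 - 69)² - 1*110 = 43² - 110 = 1849 - 110 = 1739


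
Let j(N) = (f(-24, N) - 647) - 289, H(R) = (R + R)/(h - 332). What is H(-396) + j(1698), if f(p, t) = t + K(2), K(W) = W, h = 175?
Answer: 120740/157 ≈ 769.04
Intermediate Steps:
H(R) = -2*R/157 (H(R) = (R + R)/(175 - 332) = (2*R)/(-157) = (2*R)*(-1/157) = -2*R/157)
f(p, t) = 2 + t (f(p, t) = t + 2 = 2 + t)
j(N) = -934 + N (j(N) = ((2 + N) - 647) - 289 = (-645 + N) - 289 = -934 + N)
H(-396) + j(1698) = -2/157*(-396) + (-934 + 1698) = 792/157 + 764 = 120740/157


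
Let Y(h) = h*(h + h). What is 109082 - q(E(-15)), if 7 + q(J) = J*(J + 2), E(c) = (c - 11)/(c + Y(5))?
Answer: 133635169/1225 ≈ 1.0909e+5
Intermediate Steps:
Y(h) = 2*h² (Y(h) = h*(2*h) = 2*h²)
E(c) = (-11 + c)/(50 + c) (E(c) = (c - 11)/(c + 2*5²) = (-11 + c)/(c + 2*25) = (-11 + c)/(c + 50) = (-11 + c)/(50 + c))
q(J) = -7 + J*(2 + J) (q(J) = -7 + J*(J + 2) = -7 + J*(2 + J))
109082 - q(E(-15)) = 109082 - (-7 + ((-11 - 15)/(50 - 15))² + 2*((-11 - 15)/(50 - 15))) = 109082 - (-7 + (-26/35)² + 2*(-26/35)) = 109082 - (-7 + 676/1225 - 52/35) = 109082 - 1*(-9719/1225) = 109082 + 9719/1225 = 133635169/1225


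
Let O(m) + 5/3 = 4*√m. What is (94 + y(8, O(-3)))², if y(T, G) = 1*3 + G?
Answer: 81364/9 + 2288*I*√3/3 ≈ 9040.4 + 1321.0*I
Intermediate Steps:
O(m) = -5/3 + 4*√m
y(T, G) = 3 + G
(94 + y(8, O(-3)))² = (94 + (3 + (-5/3 + 4*√(-3))))² = (94 + (3 + (-5/3 + 4*(I*√3))))² = (94 + (3 + (-5/3 + 4*I*√3)))² = (94 + (4/3 + 4*I*√3))² = (286/3 + 4*I*√3)²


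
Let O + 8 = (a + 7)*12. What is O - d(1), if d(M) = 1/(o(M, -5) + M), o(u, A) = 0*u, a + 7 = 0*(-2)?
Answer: -9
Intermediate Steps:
a = -7 (a = -7 + 0*(-2) = -7 + 0 = -7)
o(u, A) = 0
d(M) = 1/M (d(M) = 1/(0 + M) = 1/M)
O = -8 (O = -8 + (-7 + 7)*12 = -8 + 0*12 = -8 + 0 = -8)
O - d(1) = -8 - 1/1 = -8 - 1*1 = -8 - 1 = -9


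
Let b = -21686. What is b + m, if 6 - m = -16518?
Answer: -5162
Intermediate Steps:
m = 16524 (m = 6 - 1*(-16518) = 6 + 16518 = 16524)
b + m = -21686 + 16524 = -5162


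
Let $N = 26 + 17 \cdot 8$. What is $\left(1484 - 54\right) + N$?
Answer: $1592$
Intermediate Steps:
$N = 162$ ($N = 26 + 136 = 162$)
$\left(1484 - 54\right) + N = \left(1484 - 54\right) + 162 = 1430 + 162 = 1592$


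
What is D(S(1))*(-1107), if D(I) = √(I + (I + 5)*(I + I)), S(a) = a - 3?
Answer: -1107*I*√14 ≈ -4142.0*I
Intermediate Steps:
S(a) = -3 + a
D(I) = √(I + 2*I*(5 + I)) (D(I) = √(I + (5 + I)*(2*I)) = √(I + 2*I*(5 + I)))
D(S(1))*(-1107) = √((-3 + 1)*(11 + 2*(-3 + 1)))*(-1107) = √(-2*(11 + 2*(-2)))*(-1107) = √(-2*(11 - 4))*(-1107) = √(-2*7)*(-1107) = √(-14)*(-1107) = (I*√14)*(-1107) = -1107*I*√14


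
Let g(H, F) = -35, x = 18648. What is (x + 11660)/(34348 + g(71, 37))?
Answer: 30308/34313 ≈ 0.88328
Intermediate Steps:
(x + 11660)/(34348 + g(71, 37)) = (18648 + 11660)/(34348 - 35) = 30308/34313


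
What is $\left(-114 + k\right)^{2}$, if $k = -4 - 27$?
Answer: $21025$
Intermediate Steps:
$k = -31$
$\left(-114 + k\right)^{2} = \left(-114 - 31\right)^{2} = \left(-145\right)^{2} = 21025$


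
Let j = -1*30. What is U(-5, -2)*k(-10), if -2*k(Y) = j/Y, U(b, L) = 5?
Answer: -15/2 ≈ -7.5000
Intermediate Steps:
j = -30
k(Y) = 15/Y (k(Y) = -(-15)/Y = 15/Y)
U(-5, -2)*k(-10) = 5*(15/(-10)) = 5*(15*(-1/10)) = 5*(-3/2) = -15/2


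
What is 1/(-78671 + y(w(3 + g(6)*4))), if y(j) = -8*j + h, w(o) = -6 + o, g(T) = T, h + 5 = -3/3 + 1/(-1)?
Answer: -1/78846 ≈ -1.2683e-5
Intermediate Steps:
h = -7 (h = -5 + (-3/3 + 1/(-1)) = -5 + (-3*1/3 + 1*(-1)) = -5 + (-1 - 1) = -5 - 2 = -7)
y(j) = -7 - 8*j (y(j) = -8*j - 7 = -7 - 8*j)
1/(-78671 + y(w(3 + g(6)*4))) = 1/(-78671 + (-7 - 8*(-6 + (3 + 6*4)))) = 1/(-78671 + (-7 - 8*(-6 + (3 + 24)))) = 1/(-78671 + (-7 - 8*(-6 + 27))) = 1/(-78671 + (-7 - 8*21)) = 1/(-78671 + (-7 - 168)) = 1/(-78671 - 175) = 1/(-78846) = -1/78846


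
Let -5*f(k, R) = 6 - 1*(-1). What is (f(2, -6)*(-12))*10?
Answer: 168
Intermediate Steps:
f(k, R) = -7/5 (f(k, R) = -(6 - 1*(-1))/5 = -(6 + 1)/5 = -⅕*7 = -7/5)
(f(2, -6)*(-12))*10 = -7/5*(-12)*10 = (84/5)*10 = 168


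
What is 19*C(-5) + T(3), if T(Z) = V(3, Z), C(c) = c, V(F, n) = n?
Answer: -92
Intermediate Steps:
T(Z) = Z
19*C(-5) + T(3) = 19*(-5) + 3 = -95 + 3 = -92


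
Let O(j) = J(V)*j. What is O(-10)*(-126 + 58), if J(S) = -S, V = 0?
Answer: 0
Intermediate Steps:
O(j) = 0 (O(j) = (-1*0)*j = 0*j = 0)
O(-10)*(-126 + 58) = 0*(-126 + 58) = 0*(-68) = 0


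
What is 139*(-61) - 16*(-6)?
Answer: -8383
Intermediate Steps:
139*(-61) - 16*(-6) = -8479 + 96 = -8383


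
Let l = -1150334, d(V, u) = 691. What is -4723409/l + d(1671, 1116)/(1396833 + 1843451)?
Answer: 7652990744475/1863704427428 ≈ 4.1063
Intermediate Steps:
-4723409/l + d(1671, 1116)/(1396833 + 1843451) = -4723409/(-1150334) + 691/(1396833 + 1843451) = -4723409*(-1/1150334) + 691/3240284 = 4723409/1150334 + 691*(1/3240284) = 4723409/1150334 + 691/3240284 = 7652990744475/1863704427428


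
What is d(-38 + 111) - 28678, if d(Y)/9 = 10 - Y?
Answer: -29245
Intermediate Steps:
d(Y) = 90 - 9*Y (d(Y) = 9*(10 - Y) = 90 - 9*Y)
d(-38 + 111) - 28678 = (90 - 9*(-38 + 111)) - 28678 = (90 - 9*73) - 28678 = (90 - 657) - 28678 = -567 - 28678 = -29245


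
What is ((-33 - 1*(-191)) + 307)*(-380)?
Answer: -176700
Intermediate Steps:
((-33 - 1*(-191)) + 307)*(-380) = ((-33 + 191) + 307)*(-380) = (158 + 307)*(-380) = 465*(-380) = -176700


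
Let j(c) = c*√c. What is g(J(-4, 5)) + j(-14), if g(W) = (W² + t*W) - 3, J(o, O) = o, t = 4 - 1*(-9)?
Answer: -39 - 14*I*√14 ≈ -39.0 - 52.383*I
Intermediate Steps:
t = 13 (t = 4 + 9 = 13)
j(c) = c^(3/2)
g(W) = -3 + W² + 13*W (g(W) = (W² + 13*W) - 3 = -3 + W² + 13*W)
g(J(-4, 5)) + j(-14) = (-3 + (-4)² + 13*(-4)) + (-14)^(3/2) = (-3 + 16 - 52) - 14*I*√14 = -39 - 14*I*√14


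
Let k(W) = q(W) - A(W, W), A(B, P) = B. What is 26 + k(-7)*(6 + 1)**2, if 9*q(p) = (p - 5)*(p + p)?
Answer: 3851/3 ≈ 1283.7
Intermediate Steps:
q(p) = 2*p*(-5 + p)/9 (q(p) = ((p - 5)*(p + p))/9 = ((-5 + p)*(2*p))/9 = (2*p*(-5 + p))/9 = 2*p*(-5 + p)/9)
k(W) = -W + 2*W*(-5 + W)/9 (k(W) = 2*W*(-5 + W)/9 - W = -W + 2*W*(-5 + W)/9)
26 + k(-7)*(6 + 1)**2 = 26 + ((1/9)*(-7)*(-19 + 2*(-7)))*(6 + 1)**2 = 26 + ((1/9)*(-7)*(-19 - 14))*7**2 = 26 + ((1/9)*(-7)*(-33))*49 = 26 + (77/3)*49 = 26 + 3773/3 = 3851/3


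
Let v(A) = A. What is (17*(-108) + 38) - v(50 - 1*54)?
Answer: -1794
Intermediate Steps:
(17*(-108) + 38) - v(50 - 1*54) = (17*(-108) + 38) - (50 - 1*54) = (-1836 + 38) - (50 - 54) = -1798 - 1*(-4) = -1798 + 4 = -1794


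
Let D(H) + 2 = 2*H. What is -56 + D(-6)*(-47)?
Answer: 602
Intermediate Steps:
D(H) = -2 + 2*H
-56 + D(-6)*(-47) = -56 + (-2 + 2*(-6))*(-47) = -56 + (-2 - 12)*(-47) = -56 - 14*(-47) = -56 + 658 = 602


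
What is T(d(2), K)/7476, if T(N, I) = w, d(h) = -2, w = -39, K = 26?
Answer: -13/2492 ≈ -0.0052167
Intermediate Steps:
T(N, I) = -39
T(d(2), K)/7476 = -39/7476 = -39*1/7476 = -13/2492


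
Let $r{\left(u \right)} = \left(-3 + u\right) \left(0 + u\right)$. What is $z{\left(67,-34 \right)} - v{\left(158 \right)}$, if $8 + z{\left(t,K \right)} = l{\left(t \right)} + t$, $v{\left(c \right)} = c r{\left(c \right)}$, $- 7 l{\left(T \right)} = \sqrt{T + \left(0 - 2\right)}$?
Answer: $-3869361 - \frac{\sqrt{65}}{7} \approx -3.8694 \cdot 10^{6}$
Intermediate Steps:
$l{\left(T \right)} = - \frac{\sqrt{-2 + T}}{7}$ ($l{\left(T \right)} = - \frac{\sqrt{T + \left(0 - 2\right)}}{7} = - \frac{\sqrt{T - 2}}{7} = - \frac{\sqrt{-2 + T}}{7}$)
$r{\left(u \right)} = u \left(-3 + u\right)$ ($r{\left(u \right)} = \left(-3 + u\right) u = u \left(-3 + u\right)$)
$v{\left(c \right)} = c^{2} \left(-3 + c\right)$ ($v{\left(c \right)} = c c \left(-3 + c\right) = c^{2} \left(-3 + c\right)$)
$z{\left(t,K \right)} = -8 + t - \frac{\sqrt{-2 + t}}{7}$ ($z{\left(t,K \right)} = -8 + \left(- \frac{\sqrt{-2 + t}}{7} + t\right) = -8 + \left(t - \frac{\sqrt{-2 + t}}{7}\right) = -8 + t - \frac{\sqrt{-2 + t}}{7}$)
$z{\left(67,-34 \right)} - v{\left(158 \right)} = \left(-8 + 67 - \frac{\sqrt{-2 + 67}}{7}\right) - 158^{2} \left(-3 + 158\right) = \left(-8 + 67 - \frac{\sqrt{65}}{7}\right) - 24964 \cdot 155 = \left(59 - \frac{\sqrt{65}}{7}\right) - 3869420 = -3869361 - \frac{\sqrt{65}}{7}$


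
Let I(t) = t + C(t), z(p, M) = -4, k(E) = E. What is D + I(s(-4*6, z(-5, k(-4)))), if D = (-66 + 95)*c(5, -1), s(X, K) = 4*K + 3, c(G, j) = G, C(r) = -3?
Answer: 129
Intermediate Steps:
s(X, K) = 3 + 4*K
D = 145 (D = (-66 + 95)*5 = 29*5 = 145)
I(t) = -3 + t (I(t) = t - 3 = -3 + t)
D + I(s(-4*6, z(-5, k(-4)))) = 145 + (-3 + (3 + 4*(-4))) = 145 + (-3 + (3 - 16)) = 145 + (-3 - 13) = 145 - 16 = 129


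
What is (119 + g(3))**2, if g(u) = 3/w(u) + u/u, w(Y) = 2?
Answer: 59049/4 ≈ 14762.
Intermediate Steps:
g(u) = 5/2 (g(u) = 3/2 + u/u = 3*(1/2) + 1 = 3/2 + 1 = 5/2)
(119 + g(3))**2 = (119 + 5/2)**2 = (243/2)**2 = 59049/4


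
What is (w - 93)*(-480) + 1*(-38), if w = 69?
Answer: 11482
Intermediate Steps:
(w - 93)*(-480) + 1*(-38) = (69 - 93)*(-480) + 1*(-38) = -24*(-480) - 38 = 11520 - 38 = 11482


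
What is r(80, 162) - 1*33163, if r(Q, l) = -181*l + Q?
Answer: -62405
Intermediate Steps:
r(Q, l) = Q - 181*l
r(80, 162) - 1*33163 = (80 - 181*162) - 1*33163 = (80 - 29322) - 33163 = -29242 - 33163 = -62405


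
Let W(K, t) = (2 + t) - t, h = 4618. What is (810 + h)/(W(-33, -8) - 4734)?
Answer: -1357/1183 ≈ -1.1471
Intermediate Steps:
W(K, t) = 2
(810 + h)/(W(-33, -8) - 4734) = (810 + 4618)/(2 - 4734) = 5428/(-4732) = 5428*(-1/4732) = -1357/1183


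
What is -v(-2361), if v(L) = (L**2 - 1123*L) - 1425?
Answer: -8224299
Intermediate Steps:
v(L) = -1425 + L**2 - 1123*L
-v(-2361) = -(-1425 + (-2361)**2 - 1123*(-2361)) = -(-1425 + 5574321 + 2651403) = -1*8224299 = -8224299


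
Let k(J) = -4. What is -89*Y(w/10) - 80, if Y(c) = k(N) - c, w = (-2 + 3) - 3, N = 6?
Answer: 1291/5 ≈ 258.20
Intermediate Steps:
w = -2 (w = 1 - 3 = -2)
Y(c) = -4 - c
-89*Y(w/10) - 80 = -89*(-4 - (-2)/10) - 80 = -89*(-4 - 1*(-⅕)) - 80 = -89*(-4 + ⅕) - 80 = -89*(-19/5) - 80 = 1691/5 - 80 = 1291/5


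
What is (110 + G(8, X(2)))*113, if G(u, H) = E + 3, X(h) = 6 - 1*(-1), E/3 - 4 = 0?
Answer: 14125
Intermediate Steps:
E = 12 (E = 12 + 3*0 = 12 + 0 = 12)
X(h) = 7 (X(h) = 6 + 1 = 7)
G(u, H) = 15 (G(u, H) = 12 + 3 = 15)
(110 + G(8, X(2)))*113 = (110 + 15)*113 = 125*113 = 14125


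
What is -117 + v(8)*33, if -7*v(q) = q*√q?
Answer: -117 - 528*√2/7 ≈ -223.67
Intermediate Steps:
v(q) = -q^(3/2)/7 (v(q) = -q*√q/7 = -q^(3/2)/7)
-117 + v(8)*33 = -117 - 16*√2/7*33 = -117 - 528*√2/7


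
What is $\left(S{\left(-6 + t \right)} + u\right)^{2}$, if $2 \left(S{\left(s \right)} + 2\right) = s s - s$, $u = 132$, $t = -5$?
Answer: $38416$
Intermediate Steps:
$S{\left(s \right)} = -2 + \frac{s^{2}}{2} - \frac{s}{2}$ ($S{\left(s \right)} = -2 + \frac{s s - s}{2} = -2 + \frac{s^{2} - s}{2} = -2 + \left(\frac{s^{2}}{2} - \frac{s}{2}\right) = -2 + \frac{s^{2}}{2} - \frac{s}{2}$)
$\left(S{\left(-6 + t \right)} + u\right)^{2} = \left(\left(-2 + \frac{\left(-6 - 5\right)^{2}}{2} - \frac{-6 - 5}{2}\right) + 132\right)^{2} = \left(\left(-2 + \frac{\left(-11\right)^{2}}{2} - - \frac{11}{2}\right) + 132\right)^{2} = \left(\left(-2 + \frac{1}{2} \cdot 121 + \frac{11}{2}\right) + 132\right)^{2} = \left(\left(-2 + \frac{121}{2} + \frac{11}{2}\right) + 132\right)^{2} = \left(64 + 132\right)^{2} = 196^{2} = 38416$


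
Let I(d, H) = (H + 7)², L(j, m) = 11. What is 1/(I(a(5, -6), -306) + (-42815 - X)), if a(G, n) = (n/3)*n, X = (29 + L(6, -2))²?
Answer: 1/44986 ≈ 2.2229e-5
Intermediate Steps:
X = 1600 (X = (29 + 11)² = 40² = 1600)
a(G, n) = n²/3 (a(G, n) = (n*(⅓))*n = (n/3)*n = n²/3)
I(d, H) = (7 + H)²
1/(I(a(5, -6), -306) + (-42815 - X)) = 1/((7 - 306)² + (-42815 - 1*1600)) = 1/((-299)² + (-42815 - 1600)) = 1/(89401 - 44415) = 1/44986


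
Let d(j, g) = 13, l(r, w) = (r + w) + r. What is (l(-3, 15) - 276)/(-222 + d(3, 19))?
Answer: 267/209 ≈ 1.2775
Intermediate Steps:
l(r, w) = w + 2*r
(l(-3, 15) - 276)/(-222 + d(3, 19)) = ((15 + 2*(-3)) - 276)/(-222 + 13) = ((15 - 6) - 276)/(-209) = (9 - 276)*(-1/209) = -267*(-1/209) = 267/209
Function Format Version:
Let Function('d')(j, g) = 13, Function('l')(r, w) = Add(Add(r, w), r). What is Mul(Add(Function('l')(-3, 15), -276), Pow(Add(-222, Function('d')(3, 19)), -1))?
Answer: Rational(267, 209) ≈ 1.2775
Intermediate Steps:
Function('l')(r, w) = Add(w, Mul(2, r))
Mul(Add(Function('l')(-3, 15), -276), Pow(Add(-222, Function('d')(3, 19)), -1)) = Mul(Add(Add(15, Mul(2, -3)), -276), Pow(Add(-222, 13), -1)) = Mul(Add(Add(15, -6), -276), Pow(-209, -1)) = Mul(Add(9, -276), Rational(-1, 209)) = Mul(-267, Rational(-1, 209)) = Rational(267, 209)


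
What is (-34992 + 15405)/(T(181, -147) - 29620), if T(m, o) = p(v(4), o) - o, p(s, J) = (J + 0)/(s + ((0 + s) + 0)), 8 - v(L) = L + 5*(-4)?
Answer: 313392/471617 ≈ 0.66451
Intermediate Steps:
v(L) = 28 - L (v(L) = 8 - (L + 5*(-4)) = 8 - (L - 20) = 8 - (-20 + L) = 8 + (20 - L) = 28 - L)
p(s, J) = J/(2*s) (p(s, J) = J/(s + (s + 0)) = J/(s + s) = J/((2*s)) = J*(1/(2*s)) = J/(2*s))
T(m, o) = -47*o/48 (T(m, o) = o/(2*(28 - 1*4)) - o = o/(2*(28 - 4)) - o = (½)*o/24 - o = (½)*o*(1/24) - o = o/48 - o = -47*o/48)
(-34992 + 15405)/(T(181, -147) - 29620) = (-34992 + 15405)/(-47/48*(-147) - 29620) = -19587/(2303/16 - 29620) = -19587/(-471617/16) = -19587*(-16/471617) = 313392/471617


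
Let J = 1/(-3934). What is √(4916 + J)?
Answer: √76081762162/3934 ≈ 70.114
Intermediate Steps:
J = -1/3934 ≈ -0.00025419
√(4916 + J) = √(4916 - 1/3934) = √(19339543/3934) = √76081762162/3934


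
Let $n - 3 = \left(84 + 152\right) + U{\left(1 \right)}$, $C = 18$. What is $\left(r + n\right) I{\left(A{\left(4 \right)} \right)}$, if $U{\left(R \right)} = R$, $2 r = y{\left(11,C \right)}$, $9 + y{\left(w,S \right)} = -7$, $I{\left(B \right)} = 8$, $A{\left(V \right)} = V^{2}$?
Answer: $1856$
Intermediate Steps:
$y{\left(w,S \right)} = -16$ ($y{\left(w,S \right)} = -9 - 7 = -16$)
$r = -8$ ($r = \frac{1}{2} \left(-16\right) = -8$)
$n = 240$ ($n = 3 + \left(\left(84 + 152\right) + 1\right) = 3 + \left(236 + 1\right) = 3 + 237 = 240$)
$\left(r + n\right) I{\left(A{\left(4 \right)} \right)} = \left(-8 + 240\right) 8 = 232 \cdot 8 = 1856$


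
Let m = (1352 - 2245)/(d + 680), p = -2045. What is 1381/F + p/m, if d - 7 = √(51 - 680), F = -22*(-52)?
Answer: 1608455993/1021592 + 2045*I*√629/893 ≈ 1574.5 + 57.434*I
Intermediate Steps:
F = 1144
d = 7 + I*√629 (d = 7 + √(51 - 680) = 7 + √(-629) = 7 + I*√629 ≈ 7.0 + 25.08*I)
m = -893/(687 + I*√629) (m = (1352 - 2245)/((7 + I*√629) + 680) = -893/(687 + I*√629) ≈ -1.2981 + 0.04739*I)
1381/F + p/m = 1381/1144 - 2045/(-613491/472598 + 893*I*√629/472598)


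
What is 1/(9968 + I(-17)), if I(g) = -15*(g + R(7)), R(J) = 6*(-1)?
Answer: 1/10313 ≈ 9.6965e-5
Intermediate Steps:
R(J) = -6
I(g) = 90 - 15*g (I(g) = -15*(g - 6) = -15*(-6 + g) = 90 - 15*g)
1/(9968 + I(-17)) = 1/(9968 + (90 - 15*(-17))) = 1/(9968 + (90 + 255)) = 1/(9968 + 345) = 1/10313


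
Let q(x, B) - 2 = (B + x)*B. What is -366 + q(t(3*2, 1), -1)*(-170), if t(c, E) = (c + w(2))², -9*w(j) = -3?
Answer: 53486/9 ≈ 5942.9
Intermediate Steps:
w(j) = ⅓ (w(j) = -⅑*(-3) = ⅓)
t(c, E) = (⅓ + c)² (t(c, E) = (c + ⅓)² = (⅓ + c)²)
q(x, B) = 2 + B*(B + x) (q(x, B) = 2 + (B + x)*B = 2 + B*(B + x))
-366 + q(t(3*2, 1), -1)*(-170) = -366 + (2 + (-1)² - (1 + 3*(3*2))²/9)*(-170) = -366 + (2 + 1 - (1 + 3*6)²/9)*(-170) = -366 + (2 + 1 - (1 + 18)²/9)*(-170) = -366 + (2 + 1 - 19²/9)*(-170) = -366 + (2 + 1 - 361/9)*(-170) = -366 - 334/9*(-170) = -366 + 56780/9 = 53486/9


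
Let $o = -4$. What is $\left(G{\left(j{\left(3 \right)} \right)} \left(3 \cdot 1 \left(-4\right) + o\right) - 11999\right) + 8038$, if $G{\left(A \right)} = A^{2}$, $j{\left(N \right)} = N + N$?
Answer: $-4537$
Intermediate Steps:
$j{\left(N \right)} = 2 N$
$\left(G{\left(j{\left(3 \right)} \right)} \left(3 \cdot 1 \left(-4\right) + o\right) - 11999\right) + 8038 = \left(\left(2 \cdot 3\right)^{2} \left(3 \cdot 1 \left(-4\right) - 4\right) - 11999\right) + 8038 = \left(6^{2} \left(3 \left(-4\right) - 4\right) - 11999\right) + 8038 = \left(36 \left(-12 - 4\right) - 11999\right) + 8038 = \left(36 \left(-16\right) - 11999\right) + 8038 = \left(-576 - 11999\right) + 8038 = -12575 + 8038 = -4537$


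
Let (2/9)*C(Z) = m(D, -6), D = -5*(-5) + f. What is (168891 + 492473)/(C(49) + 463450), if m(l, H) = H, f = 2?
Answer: 661364/463423 ≈ 1.4271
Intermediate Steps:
D = 27 (D = -5*(-5) + 2 = 25 + 2 = 27)
C(Z) = -27 (C(Z) = (9/2)*(-6) = -27)
(168891 + 492473)/(C(49) + 463450) = (168891 + 492473)/(-27 + 463450) = 661364/463423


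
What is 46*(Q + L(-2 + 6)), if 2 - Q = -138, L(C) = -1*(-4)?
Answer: 6624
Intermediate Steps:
L(C) = 4
Q = 140 (Q = 2 - 1*(-138) = 2 + 138 = 140)
46*(Q + L(-2 + 6)) = 46*(140 + 4) = 46*144 = 6624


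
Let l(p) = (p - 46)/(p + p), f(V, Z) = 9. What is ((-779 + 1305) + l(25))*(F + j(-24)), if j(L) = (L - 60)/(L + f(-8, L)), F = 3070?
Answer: 202059231/125 ≈ 1.6165e+6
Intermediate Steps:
j(L) = (-60 + L)/(9 + L) (j(L) = (L - 60)/(L + 9) = (-60 + L)/(9 + L))
l(p) = (-46 + p)/(2*p) (l(p) = (-46 + p)/((2*p)) = (-46 + p)*(1/(2*p)) = (-46 + p)/(2*p))
((-779 + 1305) + l(25))*(F + j(-24)) = ((-779 + 1305) + (1/2)*(-46 + 25)/25)*(3070 + (-60 - 24)/(9 - 24)) = (526 + (1/2)*(1/25)*(-21))*(3070 - 84/(-15)) = (526 - 21/50)*(3070 - 1/15*(-84)) = 26279*(3070 + 28/5)/50 = (26279/50)*(15378/5) = 202059231/125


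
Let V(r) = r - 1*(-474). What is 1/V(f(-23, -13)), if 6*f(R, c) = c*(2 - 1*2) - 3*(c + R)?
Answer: 1/492 ≈ 0.0020325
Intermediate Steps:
f(R, c) = -R/2 - c/2 (f(R, c) = (c*(2 - 1*2) - 3*(c + R))/6 = (c*(2 - 2) - 3*(R + c))/6 = (c*0 + (-3*R - 3*c))/6 = (0 + (-3*R - 3*c))/6 = (-3*R - 3*c)/6 = -R/2 - c/2)
V(r) = 474 + r (V(r) = r + 474 = 474 + r)
1/V(f(-23, -13)) = 1/(474 + (-1/2*(-23) - 1/2*(-13))) = 1/(474 + (23/2 + 13/2)) = 1/(474 + 18) = 1/492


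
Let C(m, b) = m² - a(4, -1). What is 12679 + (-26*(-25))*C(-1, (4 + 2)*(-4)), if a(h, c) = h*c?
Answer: 15929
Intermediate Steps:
a(h, c) = c*h
C(m, b) = 4 + m² (C(m, b) = m² - (-1)*4 = m² - 1*(-4) = m² + 4 = 4 + m²)
12679 + (-26*(-25))*C(-1, (4 + 2)*(-4)) = 12679 + (-26*(-25))*(4 + (-1)²) = 12679 + 650*(4 + 1) = 12679 + 650*5 = 12679 + 3250 = 15929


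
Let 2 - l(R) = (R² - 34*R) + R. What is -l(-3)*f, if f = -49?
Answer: -5194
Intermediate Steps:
l(R) = 2 - R² + 33*R (l(R) = 2 - ((R² - 34*R) + R) = 2 - (R² - 33*R) = 2 + (-R² + 33*R) = 2 - R² + 33*R)
-l(-3)*f = -(2 - 1*(-3)² + 33*(-3))*(-49) = -(2 - 1*9 - 99)*(-49) = -(2 - 9 - 99)*(-49) = -(-106)*(-49) = -1*5194 = -5194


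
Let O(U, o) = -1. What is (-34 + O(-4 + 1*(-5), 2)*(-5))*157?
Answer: -4553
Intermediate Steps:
(-34 + O(-4 + 1*(-5), 2)*(-5))*157 = (-34 - 1*(-5))*157 = (-34 + 5)*157 = -29*157 = -4553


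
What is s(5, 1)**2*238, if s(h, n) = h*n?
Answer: 5950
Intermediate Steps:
s(5, 1)**2*238 = (5*1)**2*238 = 5**2*238 = 25*238 = 5950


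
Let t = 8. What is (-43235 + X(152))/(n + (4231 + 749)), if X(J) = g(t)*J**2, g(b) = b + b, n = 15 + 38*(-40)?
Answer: 326429/3475 ≈ 93.936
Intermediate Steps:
n = -1505 (n = 15 - 1520 = -1505)
g(b) = 2*b
X(J) = 16*J**2 (X(J) = (2*8)*J**2 = 16*J**2)
(-43235 + X(152))/(n + (4231 + 749)) = (-43235 + 16*152**2)/(-1505 + (4231 + 749)) = (-43235 + 16*23104)/(-1505 + 4980) = (-43235 + 369664)/3475 = 326429*(1/3475) = 326429/3475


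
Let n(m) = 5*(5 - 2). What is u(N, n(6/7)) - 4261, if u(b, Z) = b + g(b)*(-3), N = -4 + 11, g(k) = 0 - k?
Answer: -4233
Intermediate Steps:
n(m) = 15 (n(m) = 5*3 = 15)
g(k) = -k
N = 7
u(b, Z) = 4*b (u(b, Z) = b - b*(-3) = b + 3*b = 4*b)
u(N, n(6/7)) - 4261 = 4*7 - 4261 = 28 - 4261 = -4233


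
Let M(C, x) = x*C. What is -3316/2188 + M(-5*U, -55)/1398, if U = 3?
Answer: -235889/254902 ≈ -0.92541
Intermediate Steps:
M(C, x) = C*x
-3316/2188 + M(-5*U, -55)/1398 = -3316/2188 + (-5*3*(-55))/1398 = -3316*1/2188 - 15*(-55)*(1/1398) = -829/547 + 825*(1/1398) = -829/547 + 275/466 = -235889/254902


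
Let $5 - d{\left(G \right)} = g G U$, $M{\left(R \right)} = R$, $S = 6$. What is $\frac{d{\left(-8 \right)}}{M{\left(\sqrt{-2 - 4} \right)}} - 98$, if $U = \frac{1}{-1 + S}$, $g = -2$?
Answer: $-98 - \frac{3 i \sqrt{6}}{10} \approx -98.0 - 0.73485 i$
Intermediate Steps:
$U = \frac{1}{5}$ ($U = \frac{1}{-1 + 6} = \frac{1}{5} \approx 0.2$)
$d{\left(G \right)} = 5 + \frac{2 G}{5}$ ($d{\left(G \right)} = 5 - - 2 G \frac{1}{5} = 5 - - \frac{2 G}{5} = 5 + \frac{2 G}{5}$)
$\frac{d{\left(-8 \right)}}{M{\left(\sqrt{-2 - 4} \right)}} - 98 = \frac{5 + \frac{2}{5} \left(-8\right)}{\sqrt{-2 - 4}} - 98 = \frac{5 - \frac{16}{5}}{\sqrt{-6}} - 98 = \frac{1}{i \sqrt{6}} \cdot \frac{9}{5} - 98 = - \frac{i \sqrt{6}}{6} \cdot \frac{9}{5} - 98 = - \frac{3 i \sqrt{6}}{10} - 98 = -98 - \frac{3 i \sqrt{6}}{10}$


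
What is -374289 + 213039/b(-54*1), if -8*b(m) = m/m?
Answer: -2078601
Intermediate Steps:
b(m) = -⅛ (b(m) = -m/(8*m) = -⅛*1 = -⅛)
-374289 + 213039/b(-54*1) = -374289 + 213039/(-⅛) = -374289 + 213039*(-8) = -374289 - 1704312 = -2078601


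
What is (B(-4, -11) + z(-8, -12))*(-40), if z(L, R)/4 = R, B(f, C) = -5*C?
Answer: -280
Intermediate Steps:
z(L, R) = 4*R
(B(-4, -11) + z(-8, -12))*(-40) = (-5*(-11) + 4*(-12))*(-40) = (55 - 48)*(-40) = 7*(-40) = -280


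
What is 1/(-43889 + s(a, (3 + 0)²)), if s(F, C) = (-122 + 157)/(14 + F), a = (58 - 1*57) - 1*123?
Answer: -108/4740047 ≈ -2.2785e-5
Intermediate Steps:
a = -122 (a = (58 - 57) - 123 = 1 - 123 = -122)
s(F, C) = 35/(14 + F)
1/(-43889 + s(a, (3 + 0)²)) = 1/(-43889 + 35/(14 - 122)) = 1/(-43889 + 35/(-108)) = 1/(-43889 + 35*(-1/108)) = 1/(-43889 - 35/108) = 1/(-4740047/108) = -108/4740047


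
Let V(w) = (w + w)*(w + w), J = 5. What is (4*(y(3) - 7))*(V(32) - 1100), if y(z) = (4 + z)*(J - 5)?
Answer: -83888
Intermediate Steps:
y(z) = 0 (y(z) = (4 + z)*(5 - 5) = (4 + z)*0 = 0)
V(w) = 4*w**2 (V(w) = (2*w)*(2*w) = 4*w**2)
(4*(y(3) - 7))*(V(32) - 1100) = (4*(0 - 7))*(4*32**2 - 1100) = (4*(-7))*(4*1024 - 1100) = -28*(4096 - 1100) = -28*2996 = -83888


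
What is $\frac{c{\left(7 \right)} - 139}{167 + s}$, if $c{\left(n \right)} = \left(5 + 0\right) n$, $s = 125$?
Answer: $- \frac{26}{73} \approx -0.35616$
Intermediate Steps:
$c{\left(n \right)} = 5 n$
$\frac{c{\left(7 \right)} - 139}{167 + s} = \frac{5 \cdot 7 - 139}{167 + 125} = \frac{35 - 139}{292} = \left(-104\right) \frac{1}{292} = - \frac{26}{73}$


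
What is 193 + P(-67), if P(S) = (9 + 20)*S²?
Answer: 130374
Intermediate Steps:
P(S) = 29*S²
193 + P(-67) = 193 + 29*(-67)² = 193 + 29*4489 = 193 + 130181 = 130374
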